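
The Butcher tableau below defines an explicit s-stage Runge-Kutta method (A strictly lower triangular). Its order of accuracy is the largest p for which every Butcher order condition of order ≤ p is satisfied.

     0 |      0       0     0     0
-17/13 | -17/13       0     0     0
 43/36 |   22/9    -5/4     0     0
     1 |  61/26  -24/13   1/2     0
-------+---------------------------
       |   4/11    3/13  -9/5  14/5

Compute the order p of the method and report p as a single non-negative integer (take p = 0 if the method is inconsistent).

b = (4/11, 3/13, -9/5, 14/5)
c = (0, -17/13, 43/36, 1)
Ac = (0, 0, 85/52, 36643/12168)
Σ b_i: 4/11·1 + 3/13·1 + (-9/5)·1 + 14/5·1 = 228/143 ≠ 1 ⇒ order 0.

0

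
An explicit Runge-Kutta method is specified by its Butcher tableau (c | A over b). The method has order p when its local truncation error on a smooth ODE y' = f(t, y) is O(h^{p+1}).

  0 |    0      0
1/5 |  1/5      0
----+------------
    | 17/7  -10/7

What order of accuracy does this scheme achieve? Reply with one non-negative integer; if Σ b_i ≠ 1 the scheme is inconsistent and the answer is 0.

1

b = (17/7, -10/7)
c = (0, 1/5)
Σ b_i: 17/7·1 + (-10/7)·1 = 1 ✓
b·c: (-10/7)·1/5 = -2/7 ≠ 1/2 ⇒ order 1.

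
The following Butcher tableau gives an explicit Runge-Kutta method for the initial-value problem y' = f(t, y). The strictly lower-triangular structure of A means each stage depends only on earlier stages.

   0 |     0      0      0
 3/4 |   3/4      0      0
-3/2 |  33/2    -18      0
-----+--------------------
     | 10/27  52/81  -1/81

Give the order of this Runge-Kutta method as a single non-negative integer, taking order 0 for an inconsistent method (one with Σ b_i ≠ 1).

b = (10/27, 52/81, -1/81)
c = (0, 3/4, -3/2)
Ac = (0, 0, -27/2)
Σ b_i: 10/27·1 + 52/81·1 + (-1/81)·1 = 1 ✓
b·c: 52/81·3/4 + (-1/81)·(-3/2) = 1/2 ✓
b·c²: 52/81·9/16 + (-1/81)·9/4 = 1/3 ✓
b·Ac: (-1/81)·(-27/2) = 1/6 ✓; 3 stages ⇒ order 3.

3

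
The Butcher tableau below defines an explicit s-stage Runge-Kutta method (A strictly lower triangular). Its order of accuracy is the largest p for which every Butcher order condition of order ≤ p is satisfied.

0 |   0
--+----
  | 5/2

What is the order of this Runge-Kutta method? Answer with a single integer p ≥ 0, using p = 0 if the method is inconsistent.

b = (5/2)
c = (0)
Σ b_i: 5/2·1 = 5/2 ≠ 1 ⇒ order 0.

0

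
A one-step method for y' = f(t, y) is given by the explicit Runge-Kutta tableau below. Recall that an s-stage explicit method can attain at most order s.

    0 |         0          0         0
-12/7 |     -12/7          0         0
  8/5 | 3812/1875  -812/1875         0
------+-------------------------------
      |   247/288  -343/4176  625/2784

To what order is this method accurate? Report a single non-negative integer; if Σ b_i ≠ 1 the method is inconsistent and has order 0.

b = (247/288, -343/4176, 625/2784)
c = (0, -12/7, 8/5)
Ac = (0, 0, 464/625)
Σ b_i: 247/288·1 + (-343/4176)·1 + 625/2784·1 = 1 ✓
b·c: (-343/4176)·(-12/7) + 625/2784·8/5 = 1/2 ✓
b·c²: (-343/4176)·144/49 + 625/2784·64/25 = 1/3 ✓
b·Ac: 625/2784·464/625 = 1/6 ✓; 3 stages ⇒ order 3.

3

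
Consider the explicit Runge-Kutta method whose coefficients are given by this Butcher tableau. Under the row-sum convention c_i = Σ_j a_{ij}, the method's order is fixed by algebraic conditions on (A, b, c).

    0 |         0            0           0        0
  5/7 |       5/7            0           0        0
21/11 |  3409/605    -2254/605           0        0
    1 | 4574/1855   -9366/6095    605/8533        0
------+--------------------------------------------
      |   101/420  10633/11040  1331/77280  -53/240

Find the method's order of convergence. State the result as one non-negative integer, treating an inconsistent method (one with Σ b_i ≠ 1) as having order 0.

b = (101/420, 10633/11040, 1331/77280, -53/240)
c = (0, 5/7, 21/11, 1)
Ac = (0, 0, -322/121, -51/53)
Σ b_i: 101/420·1 + 10633/11040·1 + 1331/77280·1 + (-53/240)·1 = 1 ✓
b·c: 10633/11040·5/7 + 1331/77280·21/11 + (-53/240)·1 = 1/2 ✓
b·c²: 10633/11040·25/49 + 1331/77280·441/121 + (-53/240)·1 = 1/3 ✓
b·Ac: 1331/77280·(-322/121) + (-53/240)·(-51/53) = 1/6 ✓
b·c³: 10633/11040·125/343 + 1331/77280·9261/1331 + (-53/240)·1 = 1/4 ✓
b·(c∘Ac): 1331/77280·(-6762/1331) + (-53/240)·(-51/53) = 1/8 ✓
b·Ac²: 1331/77280·(-230/121) + (-53/240)·(-195/371) = 1/12 ✓
b·A²c: (-53/240)·(-10/53) = 1/24 ✓; 4 stages ⇒ order 4.

4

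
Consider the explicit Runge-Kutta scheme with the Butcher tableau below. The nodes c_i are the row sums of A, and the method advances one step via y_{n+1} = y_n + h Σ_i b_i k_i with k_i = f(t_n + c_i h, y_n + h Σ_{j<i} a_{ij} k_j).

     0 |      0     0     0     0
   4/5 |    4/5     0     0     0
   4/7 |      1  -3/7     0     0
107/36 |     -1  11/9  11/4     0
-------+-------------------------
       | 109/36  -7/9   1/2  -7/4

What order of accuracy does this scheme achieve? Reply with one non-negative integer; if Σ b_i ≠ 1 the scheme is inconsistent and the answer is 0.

b = (109/36, -7/9, 1/2, -7/4)
c = (0, 4/5, 4/7, 107/36)
Ac = (0, 0, -12/35, 803/315)
Σ b_i: 109/36·1 + (-7/9)·1 + 1/2·1 + (-7/4)·1 = 1 ✓
b·c: (-7/9)·4/5 + 1/2·4/7 + (-7/4)·107/36 = -27911/5040 ≠ 1/2 ⇒ order 1.

1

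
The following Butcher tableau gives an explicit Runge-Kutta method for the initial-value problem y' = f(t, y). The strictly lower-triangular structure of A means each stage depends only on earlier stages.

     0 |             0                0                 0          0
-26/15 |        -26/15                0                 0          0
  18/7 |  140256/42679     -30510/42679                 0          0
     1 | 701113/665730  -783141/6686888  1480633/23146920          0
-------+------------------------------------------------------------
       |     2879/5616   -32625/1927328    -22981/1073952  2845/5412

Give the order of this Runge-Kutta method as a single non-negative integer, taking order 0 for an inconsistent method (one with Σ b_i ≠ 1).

4

b = (2879/5616, -32625/1927328, -22981/1073952, 2845/5412)
c = (0, -26/15, 18/7, 1)
Ac = (0, 0, 4068/3283, 2091/5690)
Σ b_i: 2879/5616·1 + (-32625/1927328)·1 + (-22981/1073952)·1 + 2845/5412·1 = 1 ✓
b·c: (-32625/1927328)·(-26/15) + (-22981/1073952)·18/7 + 2845/5412·1 = 1/2 ✓
b·c²: (-32625/1927328)·676/225 + (-22981/1073952)·324/49 + 2845/5412·1 = 1/3 ✓
b·Ac: (-22981/1073952)·4068/3283 + 2845/5412·2091/5690 = 1/6 ✓
b·c³: (-32625/1927328)·(-17576/3375) + (-22981/1073952)·5832/343 + 2845/5412·1 = 1/4 ✓
b·(c∘Ac): (-22981/1073952)·73224/22981 + 2845/5412·2091/5690 = 1/8 ✓
b·Ac²: (-22981/1073952)·(-35256/16415) + 2845/5412·3034/42675 = 1/12 ✓
b·A²c: 2845/5412·451/5690 = 1/24 ✓; 4 stages ⇒ order 4.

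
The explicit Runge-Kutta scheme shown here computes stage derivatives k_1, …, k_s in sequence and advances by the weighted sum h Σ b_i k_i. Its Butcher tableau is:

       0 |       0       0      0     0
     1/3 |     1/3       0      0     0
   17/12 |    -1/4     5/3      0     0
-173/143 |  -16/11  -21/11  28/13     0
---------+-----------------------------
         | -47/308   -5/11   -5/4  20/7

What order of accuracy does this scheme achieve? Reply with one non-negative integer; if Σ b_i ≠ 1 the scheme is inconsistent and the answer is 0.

b = (-47/308, -5/11, -5/4, 20/7)
c = (0, 1/3, 17/12, -173/143)
Ac = (0, 0, 5/9, 1036/429)
Σ b_i: (-47/308)·1 + (-5/11)·1 + (-5/4)·1 + 20/7·1 = 1 ✓
b·c: (-5/11)·1/3 + (-5/4)·17/12 + 20/7·(-173/143) = -23495/4368 ≠ 1/2 ⇒ order 1.

1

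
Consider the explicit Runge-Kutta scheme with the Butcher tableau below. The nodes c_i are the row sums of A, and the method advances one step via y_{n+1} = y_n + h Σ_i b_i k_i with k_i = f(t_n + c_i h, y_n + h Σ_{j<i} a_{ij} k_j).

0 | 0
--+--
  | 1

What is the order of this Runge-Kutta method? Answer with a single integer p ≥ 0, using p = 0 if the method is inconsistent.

b = (1)
c = (0)
Σ b_i: 1·1 = 1 ✓; 1 stage ⇒ order 1.

1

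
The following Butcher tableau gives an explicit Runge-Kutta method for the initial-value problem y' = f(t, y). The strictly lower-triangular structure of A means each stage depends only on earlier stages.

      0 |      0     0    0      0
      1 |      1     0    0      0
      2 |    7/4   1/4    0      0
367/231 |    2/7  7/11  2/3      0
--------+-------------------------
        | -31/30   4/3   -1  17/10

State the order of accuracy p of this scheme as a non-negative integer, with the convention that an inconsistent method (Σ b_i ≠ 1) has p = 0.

b = (-31/30, 4/3, -1, 17/10)
c = (0, 1, 2, 367/231)
Ac = (0, 0, 1/4, 65/33)
Σ b_i: (-31/30)·1 + 4/3·1 + (-1)·1 + 17/10·1 = 1 ✓
b·c: 4/3·1 + (-1)·2 + 17/10·367/231 = 4699/2310 ≠ 1/2 ⇒ order 1.

1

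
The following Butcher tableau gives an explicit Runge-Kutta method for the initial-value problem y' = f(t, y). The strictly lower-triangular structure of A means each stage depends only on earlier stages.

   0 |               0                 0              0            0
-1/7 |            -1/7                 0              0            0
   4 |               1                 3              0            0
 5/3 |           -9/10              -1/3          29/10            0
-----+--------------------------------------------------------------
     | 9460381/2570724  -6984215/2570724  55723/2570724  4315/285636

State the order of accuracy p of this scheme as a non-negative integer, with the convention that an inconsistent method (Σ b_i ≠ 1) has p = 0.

b = (9460381/2570724, -6984215/2570724, 55723/2570724, 4315/285636)
c = (0, -1/7, 4, 5/3)
Ac = (0, 0, -3/7, 1223/105)
Σ b_i: 9460381/2570724·1 + (-6984215/2570724)·1 + 55723/2570724·1 + 4315/285636·1 = 1 ✓
b·c: (-6984215/2570724)·(-1/7) + 55723/2570724·4 + 4315/285636·5/3 = 1/2 ✓
b·c²: (-6984215/2570724)·1/49 + 55723/2570724·16 + 4315/285636·25/9 = 1/3 ✓
b·Ac: 55723/2570724·(-3/7) + 4315/285636·1223/105 = 1/6 ✓
b·c³: (-6984215/2570724)·(-1/343) + 55723/2570724·64 + 4315/285636·125/27 = 39547471/26992602 ≠ 1/4 ⇒ order 3.
b·(c∘Ac): 55723/2570724·(-12/7) + 4315/285636·1223/63 = 658367/2570724 ≠ 1/8
b·Ac²: 55723/2570724·3/49 + 4315/285636·34099/735 = 350990/499863 ≠ 1/12
b·A²c: 4315/285636·(-87/70) = -25027/1332968 ≠ 1/24

3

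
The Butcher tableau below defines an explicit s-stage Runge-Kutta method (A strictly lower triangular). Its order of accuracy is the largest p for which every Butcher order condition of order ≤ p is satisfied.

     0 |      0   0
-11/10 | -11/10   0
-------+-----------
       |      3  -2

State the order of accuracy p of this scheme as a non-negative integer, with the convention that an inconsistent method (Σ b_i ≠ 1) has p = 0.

1

b = (3, -2)
c = (0, -11/10)
Σ b_i: 3·1 + (-2)·1 = 1 ✓
b·c: (-2)·(-11/10) = 11/5 ≠ 1/2 ⇒ order 1.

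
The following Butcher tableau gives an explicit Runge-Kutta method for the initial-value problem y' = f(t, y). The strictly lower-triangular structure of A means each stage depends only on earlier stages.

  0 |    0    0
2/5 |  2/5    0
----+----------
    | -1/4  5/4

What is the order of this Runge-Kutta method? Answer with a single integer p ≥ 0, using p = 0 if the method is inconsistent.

b = (-1/4, 5/4)
c = (0, 2/5)
Σ b_i: (-1/4)·1 + 5/4·1 = 1 ✓
b·c: 5/4·2/5 = 1/2 ✓; 2 stages ⇒ order 2.

2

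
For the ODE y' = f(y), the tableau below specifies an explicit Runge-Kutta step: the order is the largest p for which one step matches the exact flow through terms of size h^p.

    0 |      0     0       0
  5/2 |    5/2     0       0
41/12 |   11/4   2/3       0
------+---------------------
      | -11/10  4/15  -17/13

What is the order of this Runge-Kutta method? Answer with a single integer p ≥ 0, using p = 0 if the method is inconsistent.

b = (-11/10, 4/15, -17/13)
c = (0, 5/2, 41/12)
Ac = (0, 0, 5/3)
Σ b_i: (-11/10)·1 + 4/15·1 + (-17/13)·1 = -167/78 ≠ 1 ⇒ order 0.

0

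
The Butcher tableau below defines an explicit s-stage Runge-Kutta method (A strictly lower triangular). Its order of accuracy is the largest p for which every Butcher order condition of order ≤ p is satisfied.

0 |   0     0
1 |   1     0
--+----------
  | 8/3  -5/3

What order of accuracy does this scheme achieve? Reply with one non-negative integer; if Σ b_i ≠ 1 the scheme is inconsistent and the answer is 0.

b = (8/3, -5/3)
c = (0, 1)
Σ b_i: 8/3·1 + (-5/3)·1 = 1 ✓
b·c: (-5/3)·1 = -5/3 ≠ 1/2 ⇒ order 1.

1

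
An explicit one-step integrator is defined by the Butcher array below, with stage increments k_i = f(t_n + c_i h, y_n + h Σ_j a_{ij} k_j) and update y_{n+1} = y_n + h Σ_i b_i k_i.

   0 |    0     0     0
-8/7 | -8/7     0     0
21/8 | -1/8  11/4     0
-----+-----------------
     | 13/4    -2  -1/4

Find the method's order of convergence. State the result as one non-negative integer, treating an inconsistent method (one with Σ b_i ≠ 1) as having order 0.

b = (13/4, -2, -1/4)
c = (0, -8/7, 21/8)
Ac = (0, 0, -22/7)
Σ b_i: 13/4·1 + (-2)·1 + (-1/4)·1 = 1 ✓
b·c: (-2)·(-8/7) + (-1/4)·21/8 = 365/224 ≠ 1/2 ⇒ order 1.

1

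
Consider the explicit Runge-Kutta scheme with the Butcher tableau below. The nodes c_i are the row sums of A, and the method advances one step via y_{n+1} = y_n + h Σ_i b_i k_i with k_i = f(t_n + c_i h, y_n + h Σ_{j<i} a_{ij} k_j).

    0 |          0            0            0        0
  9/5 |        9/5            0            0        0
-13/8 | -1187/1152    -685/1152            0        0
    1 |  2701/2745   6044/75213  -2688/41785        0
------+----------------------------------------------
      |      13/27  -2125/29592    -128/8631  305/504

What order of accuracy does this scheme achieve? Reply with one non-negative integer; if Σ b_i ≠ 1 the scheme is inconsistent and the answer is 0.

4

b = (13/27, -2125/29592, -128/8631, 305/504)
c = (0, 9/5, -13/8, 1)
Ac = (0, 0, -137/128, 76/305)
Σ b_i: 13/27·1 + (-2125/29592)·1 + (-128/8631)·1 + 305/504·1 = 1 ✓
b·c: (-2125/29592)·9/5 + (-128/8631)·(-13/8) + 305/504·1 = 1/2 ✓
b·c²: (-2125/29592)·81/25 + (-128/8631)·169/64 + 305/504·1 = 1/3 ✓
b·Ac: (-128/8631)·(-137/128) + 305/504·76/305 = 1/6 ✓
b·c³: (-2125/29592)·729/125 + (-128/8631)·(-2197/512) + 305/504·1 = 1/4 ✓
b·(c∘Ac): (-128/8631)·1781/1024 + 305/504·76/305 = 1/8 ✓
b·Ac²: (-128/8631)·(-1233/640) + 305/504·138/1525 = 1/12 ✓
b·A²c: 305/504·21/305 = 1/24 ✓; 4 stages ⇒ order 4.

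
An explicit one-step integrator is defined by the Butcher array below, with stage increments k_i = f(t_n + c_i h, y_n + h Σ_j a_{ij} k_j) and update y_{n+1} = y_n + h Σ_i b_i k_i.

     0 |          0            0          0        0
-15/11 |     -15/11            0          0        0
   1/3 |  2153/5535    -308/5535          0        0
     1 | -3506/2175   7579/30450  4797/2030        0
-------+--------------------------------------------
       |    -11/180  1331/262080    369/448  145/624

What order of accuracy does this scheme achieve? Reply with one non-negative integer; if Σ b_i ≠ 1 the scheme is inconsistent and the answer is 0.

4

b = (-11/180, 1331/262080, 369/448, 145/624)
c = (0, -15/11, 1/3, 1)
Ac = (0, 0, 28/369, 13/29)
Σ b_i: (-11/180)·1 + 1331/262080·1 + 369/448·1 + 145/624·1 = 1 ✓
b·c: 1331/262080·(-15/11) + 369/448·1/3 + 145/624·1 = 1/2 ✓
b·c²: 1331/262080·225/121 + 369/448·1/9 + 145/624·1 = 1/3 ✓
b·Ac: 369/448·28/369 + 145/624·13/29 = 1/6 ✓
b·c³: 1331/262080·(-3375/1331) + 369/448·1/27 + 145/624·1 = 1/4 ✓
b·(c∘Ac): 369/448·28/1107 + 145/624·13/29 = 1/8 ✓
b·Ac²: 369/448·(-140/1353) + 145/624·1157/1595 = 1/12 ✓
b·A²c: 145/624·26/145 = 1/24 ✓; 4 stages ⇒ order 4.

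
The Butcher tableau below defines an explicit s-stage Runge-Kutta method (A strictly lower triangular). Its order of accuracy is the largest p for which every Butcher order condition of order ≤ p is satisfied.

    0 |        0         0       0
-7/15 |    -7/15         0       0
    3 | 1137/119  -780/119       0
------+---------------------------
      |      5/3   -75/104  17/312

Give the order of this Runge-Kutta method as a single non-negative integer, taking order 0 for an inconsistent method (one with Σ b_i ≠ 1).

3

b = (5/3, -75/104, 17/312)
c = (0, -7/15, 3)
Ac = (0, 0, 52/17)
Σ b_i: 5/3·1 + (-75/104)·1 + 17/312·1 = 1 ✓
b·c: (-75/104)·(-7/15) + 17/312·3 = 1/2 ✓
b·c²: (-75/104)·49/225 + 17/312·9 = 1/3 ✓
b·Ac: 17/312·52/17 = 1/6 ✓; 3 stages ⇒ order 3.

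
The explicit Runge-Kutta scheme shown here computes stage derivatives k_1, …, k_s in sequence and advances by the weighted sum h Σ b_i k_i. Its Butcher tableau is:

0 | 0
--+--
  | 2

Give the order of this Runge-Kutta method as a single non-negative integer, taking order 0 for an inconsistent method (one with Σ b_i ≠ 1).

0

b = (2)
c = (0)
Σ b_i: 2·1 = 2 ≠ 1 ⇒ order 0.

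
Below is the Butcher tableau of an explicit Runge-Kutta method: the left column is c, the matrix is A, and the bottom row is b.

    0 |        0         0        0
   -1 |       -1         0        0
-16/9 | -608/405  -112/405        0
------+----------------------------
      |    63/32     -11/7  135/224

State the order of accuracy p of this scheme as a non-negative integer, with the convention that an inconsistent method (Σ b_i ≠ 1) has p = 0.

b = (63/32, -11/7, 135/224)
c = (0, -1, -16/9)
Ac = (0, 0, 112/405)
Σ b_i: 63/32·1 + (-11/7)·1 + 135/224·1 = 1 ✓
b·c: (-11/7)·(-1) + 135/224·(-16/9) = 1/2 ✓
b·c²: (-11/7)·1 + 135/224·256/81 = 1/3 ✓
b·Ac: 135/224·112/405 = 1/6 ✓; 3 stages ⇒ order 3.

3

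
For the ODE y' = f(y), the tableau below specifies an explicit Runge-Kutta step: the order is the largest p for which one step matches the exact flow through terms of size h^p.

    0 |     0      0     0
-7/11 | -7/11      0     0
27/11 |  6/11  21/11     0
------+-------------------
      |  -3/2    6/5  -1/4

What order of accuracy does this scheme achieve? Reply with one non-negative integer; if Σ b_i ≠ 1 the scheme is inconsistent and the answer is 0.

0

b = (-3/2, 6/5, -1/4)
c = (0, -7/11, 27/11)
Ac = (0, 0, -147/121)
Σ b_i: (-3/2)·1 + 6/5·1 + (-1/4)·1 = -11/20 ≠ 1 ⇒ order 0.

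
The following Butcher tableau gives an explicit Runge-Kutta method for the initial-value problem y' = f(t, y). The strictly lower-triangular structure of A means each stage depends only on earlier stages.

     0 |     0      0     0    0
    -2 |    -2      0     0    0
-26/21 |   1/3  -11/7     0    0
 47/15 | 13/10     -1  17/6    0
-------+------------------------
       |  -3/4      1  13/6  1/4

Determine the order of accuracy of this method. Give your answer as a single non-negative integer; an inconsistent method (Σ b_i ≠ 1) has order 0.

0

b = (-3/4, 1, 13/6, 1/4)
c = (0, -2, -26/21, 47/15)
Ac = (0, 0, 22/7, -95/63)
Σ b_i: (-3/4)·1 + 1·1 + 13/6·1 + 1/4·1 = 8/3 ≠ 1 ⇒ order 0.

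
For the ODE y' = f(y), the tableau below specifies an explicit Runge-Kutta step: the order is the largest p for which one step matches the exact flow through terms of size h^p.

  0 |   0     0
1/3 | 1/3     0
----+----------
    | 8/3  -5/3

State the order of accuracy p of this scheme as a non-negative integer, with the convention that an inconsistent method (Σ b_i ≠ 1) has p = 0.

1

b = (8/3, -5/3)
c = (0, 1/3)
Σ b_i: 8/3·1 + (-5/3)·1 = 1 ✓
b·c: (-5/3)·1/3 = -5/9 ≠ 1/2 ⇒ order 1.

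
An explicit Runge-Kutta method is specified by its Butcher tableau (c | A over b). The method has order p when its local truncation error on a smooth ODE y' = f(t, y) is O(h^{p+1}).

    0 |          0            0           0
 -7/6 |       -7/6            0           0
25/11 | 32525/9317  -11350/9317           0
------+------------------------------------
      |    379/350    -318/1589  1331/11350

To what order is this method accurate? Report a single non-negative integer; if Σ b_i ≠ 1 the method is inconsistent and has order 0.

3

b = (379/350, -318/1589, 1331/11350)
c = (0, -7/6, 25/11)
Ac = (0, 0, 5675/3993)
Σ b_i: 379/350·1 + (-318/1589)·1 + 1331/11350·1 = 1 ✓
b·c: (-318/1589)·(-7/6) + 1331/11350·25/11 = 1/2 ✓
b·c²: (-318/1589)·49/36 + 1331/11350·625/121 = 1/3 ✓
b·Ac: 1331/11350·5675/3993 = 1/6 ✓; 3 stages ⇒ order 3.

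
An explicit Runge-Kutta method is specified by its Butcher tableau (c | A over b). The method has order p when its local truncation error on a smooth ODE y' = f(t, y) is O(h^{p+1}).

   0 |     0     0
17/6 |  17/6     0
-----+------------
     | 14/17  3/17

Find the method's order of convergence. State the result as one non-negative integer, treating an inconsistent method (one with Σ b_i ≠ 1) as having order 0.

2

b = (14/17, 3/17)
c = (0, 17/6)
Σ b_i: 14/17·1 + 3/17·1 = 1 ✓
b·c: 3/17·17/6 = 1/2 ✓; 2 stages ⇒ order 2.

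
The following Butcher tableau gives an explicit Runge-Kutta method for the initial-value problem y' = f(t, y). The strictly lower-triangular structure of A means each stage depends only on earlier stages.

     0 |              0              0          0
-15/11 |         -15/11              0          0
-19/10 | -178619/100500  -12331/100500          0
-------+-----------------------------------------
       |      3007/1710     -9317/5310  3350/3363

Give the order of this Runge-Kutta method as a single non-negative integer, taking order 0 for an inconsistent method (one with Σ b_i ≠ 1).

3

b = (3007/1710, -9317/5310, 3350/3363)
c = (0, -15/11, -19/10)
Ac = (0, 0, 1121/6700)
Σ b_i: 3007/1710·1 + (-9317/5310)·1 + 3350/3363·1 = 1 ✓
b·c: (-9317/5310)·(-15/11) + 3350/3363·(-19/10) = 1/2 ✓
b·c²: (-9317/5310)·225/121 + 3350/3363·361/100 = 1/3 ✓
b·Ac: 3350/3363·1121/6700 = 1/6 ✓; 3 stages ⇒ order 3.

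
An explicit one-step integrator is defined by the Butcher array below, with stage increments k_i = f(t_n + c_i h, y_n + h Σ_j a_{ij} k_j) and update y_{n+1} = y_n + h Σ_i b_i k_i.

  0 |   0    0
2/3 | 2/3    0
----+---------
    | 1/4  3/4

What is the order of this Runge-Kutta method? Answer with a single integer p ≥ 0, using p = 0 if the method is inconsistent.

b = (1/4, 3/4)
c = (0, 2/3)
Σ b_i: 1/4·1 + 3/4·1 = 1 ✓
b·c: 3/4·2/3 = 1/2 ✓; 2 stages ⇒ order 2.

2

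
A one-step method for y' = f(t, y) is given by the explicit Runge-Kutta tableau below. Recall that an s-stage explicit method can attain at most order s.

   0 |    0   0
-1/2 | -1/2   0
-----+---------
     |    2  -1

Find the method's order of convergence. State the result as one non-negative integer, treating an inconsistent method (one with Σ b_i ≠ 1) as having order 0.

b = (2, -1)
c = (0, -1/2)
Σ b_i: 2·1 + (-1)·1 = 1 ✓
b·c: (-1)·(-1/2) = 1/2 ✓; 2 stages ⇒ order 2.

2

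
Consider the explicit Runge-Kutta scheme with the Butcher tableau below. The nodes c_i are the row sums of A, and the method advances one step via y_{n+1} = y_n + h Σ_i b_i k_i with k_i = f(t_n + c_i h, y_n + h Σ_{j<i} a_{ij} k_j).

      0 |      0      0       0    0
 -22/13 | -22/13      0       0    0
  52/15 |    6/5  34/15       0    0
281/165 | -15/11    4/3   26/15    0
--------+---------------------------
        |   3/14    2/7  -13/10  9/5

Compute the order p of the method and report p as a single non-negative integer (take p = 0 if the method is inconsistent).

b = (3/14, 2/7, -13/10, 9/5)
c = (0, -22/13, 52/15, 281/165)
Ac = (0, 0, -748/195, 10976/2925)
Σ b_i: 3/14·1 + 2/7·1 + (-13/10)·1 + 9/5·1 = 1 ✓
b·c: 2/7·(-22/13) + (-13/10)·52/15 + 9/5·281/165 = -144499/75075 ≠ 1/2 ⇒ order 1.

1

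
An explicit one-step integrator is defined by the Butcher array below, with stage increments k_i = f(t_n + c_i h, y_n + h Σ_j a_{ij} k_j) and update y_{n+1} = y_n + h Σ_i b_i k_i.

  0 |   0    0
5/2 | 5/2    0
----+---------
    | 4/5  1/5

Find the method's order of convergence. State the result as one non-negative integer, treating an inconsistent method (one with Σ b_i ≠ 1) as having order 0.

2

b = (4/5, 1/5)
c = (0, 5/2)
Σ b_i: 4/5·1 + 1/5·1 = 1 ✓
b·c: 1/5·5/2 = 1/2 ✓; 2 stages ⇒ order 2.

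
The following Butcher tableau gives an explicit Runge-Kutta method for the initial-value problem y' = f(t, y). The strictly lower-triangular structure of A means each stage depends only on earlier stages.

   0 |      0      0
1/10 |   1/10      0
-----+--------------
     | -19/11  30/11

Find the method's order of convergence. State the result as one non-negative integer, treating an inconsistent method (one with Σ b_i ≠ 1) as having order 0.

b = (-19/11, 30/11)
c = (0, 1/10)
Σ b_i: (-19/11)·1 + 30/11·1 = 1 ✓
b·c: 30/11·1/10 = 3/11 ≠ 1/2 ⇒ order 1.

1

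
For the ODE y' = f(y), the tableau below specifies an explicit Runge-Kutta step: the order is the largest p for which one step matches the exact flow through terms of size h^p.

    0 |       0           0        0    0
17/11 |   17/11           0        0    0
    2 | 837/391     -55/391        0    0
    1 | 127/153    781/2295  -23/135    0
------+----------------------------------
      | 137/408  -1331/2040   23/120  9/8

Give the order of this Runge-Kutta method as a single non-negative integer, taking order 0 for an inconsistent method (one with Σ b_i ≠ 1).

b = (137/408, -1331/2040, 23/120, 9/8)
c = (0, 17/11, 2, 1)
Ac = (0, 0, -5/23, 5/27)
Σ b_i: 137/408·1 + (-1331/2040)·1 + 23/120·1 + 9/8·1 = 1 ✓
b·c: (-1331/2040)·17/11 + 23/120·2 + 9/8·1 = 1/2 ✓
b·c²: (-1331/2040)·289/121 + 23/120·4 + 9/8·1 = 1/3 ✓
b·Ac: 23/120·(-5/23) + 9/8·5/27 = 1/6 ✓
b·c³: (-1331/2040)·4913/1331 + 23/120·8 + 9/8·1 = 1/4 ✓
b·(c∘Ac): 23/120·(-10/23) + 9/8·5/27 = 1/8 ✓
b·Ac²: 23/120·(-85/253) + 9/8·13/99 = 1/12 ✓
b·A²c: 9/8·1/27 = 1/24 ✓; 4 stages ⇒ order 4.

4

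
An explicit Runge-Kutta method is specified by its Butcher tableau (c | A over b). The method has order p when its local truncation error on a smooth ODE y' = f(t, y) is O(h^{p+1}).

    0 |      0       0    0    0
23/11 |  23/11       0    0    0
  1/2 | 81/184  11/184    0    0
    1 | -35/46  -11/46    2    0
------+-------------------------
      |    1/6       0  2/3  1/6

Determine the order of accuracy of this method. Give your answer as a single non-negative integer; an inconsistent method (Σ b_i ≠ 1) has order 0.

4

b = (1/6, 0, 2/3, 1/6)
c = (0, 23/11, 1/2, 1)
Ac = (0, 0, 1/8, 1/2)
Σ b_i: 1/6·1 + 2/3·1 + 1/6·1 = 1 ✓
b·c: 2/3·1/2 + 1/6·1 = 1/2 ✓
b·c²: 2/3·1/4 + 1/6·1 = 1/3 ✓
b·Ac: 2/3·1/8 + 1/6·1/2 = 1/6 ✓
b·c³: 2/3·1/8 + 1/6·1 = 1/4 ✓
b·(c∘Ac): 2/3·1/16 + 1/6·1/2 = 1/8 ✓
b·Ac²: 2/3·23/88 + 1/6·(-6/11) = 1/12 ✓
b·A²c: 1/6·1/4 = 1/24 ✓; 4 stages ⇒ order 4.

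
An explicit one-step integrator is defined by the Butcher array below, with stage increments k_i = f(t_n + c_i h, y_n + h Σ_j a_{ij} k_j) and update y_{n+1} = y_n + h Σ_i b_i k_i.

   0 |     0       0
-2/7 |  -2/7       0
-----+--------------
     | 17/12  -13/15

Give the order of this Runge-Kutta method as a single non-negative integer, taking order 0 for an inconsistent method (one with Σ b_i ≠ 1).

b = (17/12, -13/15)
c = (0, -2/7)
Σ b_i: 17/12·1 + (-13/15)·1 = 11/20 ≠ 1 ⇒ order 0.

0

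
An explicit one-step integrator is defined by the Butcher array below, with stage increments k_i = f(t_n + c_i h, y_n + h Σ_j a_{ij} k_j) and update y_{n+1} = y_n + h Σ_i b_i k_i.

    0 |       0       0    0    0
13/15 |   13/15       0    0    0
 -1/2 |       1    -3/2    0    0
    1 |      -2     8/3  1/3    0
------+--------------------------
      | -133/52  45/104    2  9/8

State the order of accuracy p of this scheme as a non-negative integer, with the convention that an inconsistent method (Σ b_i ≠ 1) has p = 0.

b = (-133/52, 45/104, 2, 9/8)
c = (0, 13/15, -1/2, 1)
Ac = (0, 0, -13/10, 193/90)
Σ b_i: (-133/52)·1 + 45/104·1 + 2·1 + 9/8·1 = 1 ✓
b·c: 45/104·13/15 + 2·(-1/2) + 9/8·1 = 1/2 ✓
b·c²: 45/104·169/225 + 2·1/4 + 9/8·1 = 39/20 ≠ 1/3 ⇒ order 2.
b·Ac: 2·(-13/10) + 9/8·193/90 = -3/16 ≠ 1/6

2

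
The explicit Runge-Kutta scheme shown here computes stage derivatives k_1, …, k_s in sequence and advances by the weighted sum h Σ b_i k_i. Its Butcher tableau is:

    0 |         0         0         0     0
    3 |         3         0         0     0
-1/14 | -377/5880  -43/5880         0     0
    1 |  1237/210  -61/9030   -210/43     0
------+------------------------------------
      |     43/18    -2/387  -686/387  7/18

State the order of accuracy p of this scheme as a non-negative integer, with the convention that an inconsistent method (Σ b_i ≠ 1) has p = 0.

b = (43/18, -2/387, -686/387, 7/18)
c = (0, 3, -1/14, 1)
Ac = (0, 0, -43/1960, 23/70)
Σ b_i: 43/18·1 + (-2/387)·1 + (-686/387)·1 + 7/18·1 = 1 ✓
b·c: (-2/387)·3 + (-686/387)·(-1/14) + 7/18·1 = 1/2 ✓
b·c²: (-2/387)·9 + (-686/387)·1/196 + 7/18·1 = 1/3 ✓
b·Ac: (-686/387)·(-43/1960) + 7/18·23/70 = 1/6 ✓
b·c³: (-2/387)·27 + (-686/387)·(-1/2744) + 7/18·1 = 1/4 ✓
b·(c∘Ac): (-686/387)·43/27440 + 7/18·23/70 = 1/8 ✓
b·Ac²: (-686/387)·(-129/1960) + 7/18·(-3/35) = 1/12 ✓
b·A²c: 7/18·3/28 = 1/24 ✓; 4 stages ⇒ order 4.

4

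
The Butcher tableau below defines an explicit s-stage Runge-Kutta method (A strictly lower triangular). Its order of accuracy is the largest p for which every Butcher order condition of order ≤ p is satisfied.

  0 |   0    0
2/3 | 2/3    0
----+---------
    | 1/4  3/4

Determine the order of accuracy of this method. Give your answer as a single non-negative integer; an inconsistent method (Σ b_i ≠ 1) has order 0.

b = (1/4, 3/4)
c = (0, 2/3)
Σ b_i: 1/4·1 + 3/4·1 = 1 ✓
b·c: 3/4·2/3 = 1/2 ✓; 2 stages ⇒ order 2.

2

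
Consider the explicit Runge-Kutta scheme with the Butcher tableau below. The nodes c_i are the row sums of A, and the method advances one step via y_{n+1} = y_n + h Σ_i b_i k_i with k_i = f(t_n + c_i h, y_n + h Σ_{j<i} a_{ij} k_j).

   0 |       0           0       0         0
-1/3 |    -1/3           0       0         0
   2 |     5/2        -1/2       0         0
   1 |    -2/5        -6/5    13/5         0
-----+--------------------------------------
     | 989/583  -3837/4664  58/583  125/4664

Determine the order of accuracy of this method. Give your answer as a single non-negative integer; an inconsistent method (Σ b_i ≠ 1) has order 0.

3

b = (989/583, -3837/4664, 58/583, 125/4664)
c = (0, -1/3, 2, 1)
Ac = (0, 0, 1/6, 28/5)
Σ b_i: 989/583·1 + (-3837/4664)·1 + 58/583·1 + 125/4664·1 = 1 ✓
b·c: (-3837/4664)·(-1/3) + 58/583·2 + 125/4664·1 = 1/2 ✓
b·c²: (-3837/4664)·1/9 + 58/583·4 + 125/4664·1 = 1/3 ✓
b·Ac: 58/583·1/6 + 125/4664·28/5 = 1/6 ✓
b·c³: (-3837/4664)·(-1/27) + 58/583·8 + 125/4664·1 = 8953/10494 ≠ 1/4 ⇒ order 3.
b·(c∘Ac): 58/583·1/3 + 125/4664·28/5 = 641/3498 ≠ 1/8
b·Ac²: 58/583·(-1/18) + 125/4664·154/15 = 5659/20988 ≠ 1/12
b·A²c: 125/4664·13/30 = 325/27984 ≠ 1/24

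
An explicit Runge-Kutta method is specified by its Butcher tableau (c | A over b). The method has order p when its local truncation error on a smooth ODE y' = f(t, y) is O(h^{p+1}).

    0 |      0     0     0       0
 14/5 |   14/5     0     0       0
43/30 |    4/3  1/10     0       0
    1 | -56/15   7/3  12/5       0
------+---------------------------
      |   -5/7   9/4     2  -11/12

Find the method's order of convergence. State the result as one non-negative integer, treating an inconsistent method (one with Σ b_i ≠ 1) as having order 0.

0

b = (-5/7, 9/4, 2, -11/12)
c = (0, 14/5, 43/30, 1)
Ac = (0, 0, 7/25, 748/75)
Σ b_i: (-5/7)·1 + 9/4·1 + 2·1 + (-11/12)·1 = 55/21 ≠ 1 ⇒ order 0.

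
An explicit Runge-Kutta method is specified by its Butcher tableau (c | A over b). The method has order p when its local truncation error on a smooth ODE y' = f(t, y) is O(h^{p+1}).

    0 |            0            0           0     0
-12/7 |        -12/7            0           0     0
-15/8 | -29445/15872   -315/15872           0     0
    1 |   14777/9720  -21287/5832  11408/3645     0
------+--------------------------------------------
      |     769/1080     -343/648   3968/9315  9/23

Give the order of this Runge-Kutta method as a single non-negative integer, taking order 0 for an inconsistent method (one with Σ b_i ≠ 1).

b = (769/1080, -343/648, 3968/9315, 9/23)
c = (0, -12/7, -15/8, 1)
Ac = (0, 0, 135/3968, 7/18)
Σ b_i: 769/1080·1 + (-343/648)·1 + 3968/9315·1 + 9/23·1 = 1 ✓
b·c: (-343/648)·(-12/7) + 3968/9315·(-15/8) + 9/23·1 = 1/2 ✓
b·c²: (-343/648)·144/49 + 3968/9315·225/64 + 9/23·1 = 1/3 ✓
b·Ac: 3968/9315·135/3968 + 9/23·7/18 = 1/6 ✓
b·c³: (-343/648)·(-1728/343) + 3968/9315·(-3375/512) + 9/23·1 = 1/4 ✓
b·(c∘Ac): 3968/9315·(-2025/31744) + 9/23·7/18 = 1/8 ✓
b·Ac²: 3968/9315·(-405/6944) + 9/23·209/756 = 1/12 ✓
b·A²c: 9/23·23/216 = 1/24 ✓; 4 stages ⇒ order 4.

4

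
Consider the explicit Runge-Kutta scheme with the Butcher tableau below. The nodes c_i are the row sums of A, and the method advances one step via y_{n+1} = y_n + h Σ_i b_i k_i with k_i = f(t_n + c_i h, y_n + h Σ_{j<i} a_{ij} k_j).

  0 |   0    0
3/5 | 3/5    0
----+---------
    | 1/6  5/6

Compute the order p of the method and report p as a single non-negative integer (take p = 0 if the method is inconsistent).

b = (1/6, 5/6)
c = (0, 3/5)
Σ b_i: 1/6·1 + 5/6·1 = 1 ✓
b·c: 5/6·3/5 = 1/2 ✓; 2 stages ⇒ order 2.

2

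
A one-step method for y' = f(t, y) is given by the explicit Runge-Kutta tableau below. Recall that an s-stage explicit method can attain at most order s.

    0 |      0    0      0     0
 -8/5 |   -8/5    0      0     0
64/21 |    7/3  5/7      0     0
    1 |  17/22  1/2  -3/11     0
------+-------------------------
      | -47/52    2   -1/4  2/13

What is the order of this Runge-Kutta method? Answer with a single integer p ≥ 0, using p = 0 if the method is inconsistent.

b = (-47/52, 2, -1/4, 2/13)
c = (0, -8/5, 64/21, 1)
Ac = (0, 0, -8/7, -628/385)
Σ b_i: (-47/52)·1 + 2·1 + (-1/4)·1 + 2/13·1 = 1 ✓
b·c: 2·(-8/5) + (-1/4)·64/21 + 2/13·1 = -5198/1365 ≠ 1/2 ⇒ order 1.

1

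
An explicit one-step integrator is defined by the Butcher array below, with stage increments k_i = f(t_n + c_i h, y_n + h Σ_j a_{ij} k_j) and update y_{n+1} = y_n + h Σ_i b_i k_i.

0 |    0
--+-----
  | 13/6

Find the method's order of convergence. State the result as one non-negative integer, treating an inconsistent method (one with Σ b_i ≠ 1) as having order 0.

b = (13/6)
c = (0)
Σ b_i: 13/6·1 = 13/6 ≠ 1 ⇒ order 0.

0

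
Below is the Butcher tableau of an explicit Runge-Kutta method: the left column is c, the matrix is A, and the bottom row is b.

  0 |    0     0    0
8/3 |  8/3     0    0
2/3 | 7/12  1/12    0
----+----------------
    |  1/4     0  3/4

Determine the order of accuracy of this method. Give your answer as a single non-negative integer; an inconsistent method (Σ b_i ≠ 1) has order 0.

3

b = (1/4, 0, 3/4)
c = (0, 8/3, 2/3)
Ac = (0, 0, 2/9)
Σ b_i: 1/4·1 + 3/4·1 = 1 ✓
b·c: 3/4·2/3 = 1/2 ✓
b·c²: 3/4·4/9 = 1/3 ✓
b·Ac: 3/4·2/9 = 1/6 ✓; 3 stages ⇒ order 3.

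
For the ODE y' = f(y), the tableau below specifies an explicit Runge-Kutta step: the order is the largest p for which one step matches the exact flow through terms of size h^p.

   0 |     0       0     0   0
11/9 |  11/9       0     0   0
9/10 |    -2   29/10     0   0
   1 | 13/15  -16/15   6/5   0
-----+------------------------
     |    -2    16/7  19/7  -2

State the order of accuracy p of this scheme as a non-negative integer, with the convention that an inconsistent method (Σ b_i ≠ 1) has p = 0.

1

b = (-2, 16/7, 19/7, -2)
c = (0, 11/9, 9/10, 1)
Ac = (0, 0, 319/90, -151/675)
Σ b_i: (-2)·1 + 16/7·1 + 19/7·1 + (-2)·1 = 1 ✓
b·c: 16/7·11/9 + 19/7·9/10 + (-2)·1 = 2039/630 ≠ 1/2 ⇒ order 1.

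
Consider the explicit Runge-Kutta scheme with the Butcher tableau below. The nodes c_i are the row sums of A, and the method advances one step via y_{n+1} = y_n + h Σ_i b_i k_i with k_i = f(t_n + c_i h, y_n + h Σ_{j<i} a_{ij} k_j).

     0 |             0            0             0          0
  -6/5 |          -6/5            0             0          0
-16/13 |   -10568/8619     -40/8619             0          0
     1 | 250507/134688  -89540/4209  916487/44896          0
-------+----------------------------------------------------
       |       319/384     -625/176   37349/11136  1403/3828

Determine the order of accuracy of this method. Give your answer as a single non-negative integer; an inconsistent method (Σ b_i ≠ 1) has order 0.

b = (319/384, -625/176, 37349/11136, 1403/3828)
c = (0, -6/5, -16/13, 1)
Ac = (0, 0, 16/2873, 1133/2806)
Σ b_i: 319/384·1 + (-625/176)·1 + 37349/11136·1 + 1403/3828·1 = 1 ✓
b·c: (-625/176)·(-6/5) + 37349/11136·(-16/13) + 1403/3828·1 = 1/2 ✓
b·c²: (-625/176)·36/25 + 37349/11136·256/169 + 1403/3828·1 = 1/3 ✓
b·Ac: 37349/11136·16/2873 + 1403/3828·1133/2806 = 1/6 ✓
b·c³: (-625/176)·(-216/125) + 37349/11136·(-4096/2197) + 1403/3828·1 = 1/4 ✓
b·(c∘Ac): 37349/11136·(-256/37349) + 1403/3828·1133/2806 = 1/8 ✓
b·Ac²: 37349/11136·(-96/14365) + 1403/3828·88/305 = 1/12 ✓
b·A²c: 1403/3828·319/2806 = 1/24 ✓; 4 stages ⇒ order 4.

4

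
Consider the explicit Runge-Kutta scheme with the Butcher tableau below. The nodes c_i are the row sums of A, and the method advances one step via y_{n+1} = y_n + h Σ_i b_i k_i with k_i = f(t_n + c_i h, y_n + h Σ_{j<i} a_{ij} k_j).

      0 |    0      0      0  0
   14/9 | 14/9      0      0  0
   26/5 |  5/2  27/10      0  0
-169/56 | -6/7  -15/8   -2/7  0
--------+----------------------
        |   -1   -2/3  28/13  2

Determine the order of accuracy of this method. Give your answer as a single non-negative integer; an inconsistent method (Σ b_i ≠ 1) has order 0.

b = (-1, -2/3, 28/13, 2)
c = (0, 14/9, 26/5, -169/56)
Ac = (0, 0, 21/5, -1849/420)
Σ b_i: (-1)·1 + (-2/3)·1 + 28/13·1 + 2·1 = 97/39 ≠ 1 ⇒ order 0.

0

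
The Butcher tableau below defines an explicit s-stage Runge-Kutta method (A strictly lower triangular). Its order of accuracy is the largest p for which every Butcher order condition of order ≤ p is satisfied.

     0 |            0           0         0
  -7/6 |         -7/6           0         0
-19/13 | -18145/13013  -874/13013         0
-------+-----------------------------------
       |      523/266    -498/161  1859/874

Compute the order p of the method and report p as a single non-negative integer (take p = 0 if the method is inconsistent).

b = (523/266, -498/161, 1859/874)
c = (0, -7/6, -19/13)
Ac = (0, 0, 437/5577)
Σ b_i: 523/266·1 + (-498/161)·1 + 1859/874·1 = 1 ✓
b·c: (-498/161)·(-7/6) + 1859/874·(-19/13) = 1/2 ✓
b·c²: (-498/161)·49/36 + 1859/874·361/169 = 1/3 ✓
b·Ac: 1859/874·437/5577 = 1/6 ✓; 3 stages ⇒ order 3.

3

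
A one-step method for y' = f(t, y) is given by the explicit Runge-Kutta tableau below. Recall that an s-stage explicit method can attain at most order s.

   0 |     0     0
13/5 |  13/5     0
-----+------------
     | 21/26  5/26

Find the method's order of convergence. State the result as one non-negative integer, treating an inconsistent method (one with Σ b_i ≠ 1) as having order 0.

b = (21/26, 5/26)
c = (0, 13/5)
Σ b_i: 21/26·1 + 5/26·1 = 1 ✓
b·c: 5/26·13/5 = 1/2 ✓; 2 stages ⇒ order 2.

2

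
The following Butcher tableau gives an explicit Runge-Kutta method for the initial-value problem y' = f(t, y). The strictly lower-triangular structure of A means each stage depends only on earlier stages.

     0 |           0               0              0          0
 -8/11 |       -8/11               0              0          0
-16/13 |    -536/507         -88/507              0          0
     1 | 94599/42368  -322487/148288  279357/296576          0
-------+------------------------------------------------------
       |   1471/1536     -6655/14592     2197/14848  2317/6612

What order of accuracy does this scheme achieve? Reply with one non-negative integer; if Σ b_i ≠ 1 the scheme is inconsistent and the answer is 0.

b = (1471/1536, -6655/14592, 2197/14848, 2317/6612)
c = (0, -8/11, -16/13, 1)
Ac = (0, 0, 64/507, 1957/4634)
Σ b_i: 1471/1536·1 + (-6655/14592)·1 + 2197/14848·1 + 2317/6612·1 = 1 ✓
b·c: (-6655/14592)·(-8/11) + 2197/14848·(-16/13) + 2317/6612·1 = 1/2 ✓
b·c²: (-6655/14592)·64/121 + 2197/14848·256/169 + 2317/6612·1 = 1/3 ✓
b·Ac: 2197/14848·64/507 + 2317/6612·1957/4634 = 1/6 ✓
b·c³: (-6655/14592)·(-512/1331) + 2197/14848·(-4096/2197) + 2317/6612·1 = 1/4 ✓
b·(c∘Ac): 2197/14848·(-1024/6591) + 2317/6612·1957/4634 = 1/8 ✓
b·Ac²: 2197/14848·(-512/5577) + 2317/6612·1007/3641 = 1/12 ✓
b·A²c: 2317/6612·551/4634 = 1/24 ✓; 4 stages ⇒ order 4.

4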